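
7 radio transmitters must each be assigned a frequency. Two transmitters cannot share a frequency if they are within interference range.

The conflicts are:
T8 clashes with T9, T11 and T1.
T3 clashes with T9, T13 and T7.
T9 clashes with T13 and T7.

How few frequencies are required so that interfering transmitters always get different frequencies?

T3, T9, T13 are mutually in conflict, so at least 3 frequencies are needed.
3 frequencies suffice: frequency 1 → {T9, T11, T1}; frequency 2 → {T8, T3}; frequency 3 → {T13, T7}. Each listed conflict is separated.

3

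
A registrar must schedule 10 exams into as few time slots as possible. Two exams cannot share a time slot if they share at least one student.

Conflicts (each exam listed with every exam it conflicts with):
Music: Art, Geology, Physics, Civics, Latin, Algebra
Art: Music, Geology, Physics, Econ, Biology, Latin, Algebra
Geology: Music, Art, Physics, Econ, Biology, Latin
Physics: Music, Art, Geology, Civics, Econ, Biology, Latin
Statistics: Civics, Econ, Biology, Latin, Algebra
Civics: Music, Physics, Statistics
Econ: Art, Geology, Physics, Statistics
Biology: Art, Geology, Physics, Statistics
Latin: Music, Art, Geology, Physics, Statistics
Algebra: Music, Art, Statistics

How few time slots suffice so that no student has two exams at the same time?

5

Music, Art, Geology, Physics, Latin all conflict with each other, so at least 5 time slots are needed.
5 time slots suffice: time slot 1 → {Physics, Statistics}; time slot 2 → {Art, Civics}; time slot 3 → {Music, Econ, Biology}; time slot 4 → {Geology, Algebra}; time slot 5 → {Latin}. No two conflicting exams share a time slot.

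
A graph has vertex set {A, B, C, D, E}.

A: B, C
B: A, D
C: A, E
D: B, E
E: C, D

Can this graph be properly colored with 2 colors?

The cycle B-D-E-C-A-B has odd length 5, so it cannot be 2-colored; at least 3 colors are needed.
So 2 colors are not enough.

No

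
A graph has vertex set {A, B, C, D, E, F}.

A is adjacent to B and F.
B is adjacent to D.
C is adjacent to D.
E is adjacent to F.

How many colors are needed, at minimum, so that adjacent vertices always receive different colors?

E and F are adjacent, so at least 2 colors are needed.
2 colors suffice: color red → {B, C, F}; color blue → {A, D, E}. Each edge has distinct colors on its endpoints.

2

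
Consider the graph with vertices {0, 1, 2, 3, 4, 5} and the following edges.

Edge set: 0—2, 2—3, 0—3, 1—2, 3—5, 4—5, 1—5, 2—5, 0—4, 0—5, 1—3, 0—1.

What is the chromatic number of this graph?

0, 1, 2, 3, 5 form a clique, so at least 5 colors are needed.
5 colors suffice: color a → {0}; color b → {5}; color c → {3, 4}; color d → {2}; color e → {1}. Each edge has distinct colors on its endpoints.

5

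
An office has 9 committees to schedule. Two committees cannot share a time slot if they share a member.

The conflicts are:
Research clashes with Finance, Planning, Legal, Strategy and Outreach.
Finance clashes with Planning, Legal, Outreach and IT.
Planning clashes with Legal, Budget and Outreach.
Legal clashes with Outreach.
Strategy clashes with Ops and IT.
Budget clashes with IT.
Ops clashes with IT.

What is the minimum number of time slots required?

5

Research, Finance, Planning, Legal, Outreach pairwise conflict, so at least 5 time slots are needed.
5 time slots suffice: time slot 1 → {Research, IT}; time slot 2 → {Planning, Strategy}; time slot 3 → {Finance, Budget, Ops}; time slot 4 → {Legal}; time slot 5 → {Outreach}. Each listed conflict is separated.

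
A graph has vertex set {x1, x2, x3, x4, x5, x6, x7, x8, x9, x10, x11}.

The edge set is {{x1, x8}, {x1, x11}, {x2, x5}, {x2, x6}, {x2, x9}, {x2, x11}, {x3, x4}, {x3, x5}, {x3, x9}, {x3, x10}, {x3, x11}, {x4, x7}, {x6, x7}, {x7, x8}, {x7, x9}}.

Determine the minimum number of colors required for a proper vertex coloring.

2

x6 and x7 are adjacent, so at least 2 colors are needed.
2 colors suffice: color R → {x1, x2, x3, x7}; color B → {x4, x5, x6, x8, x9, x10, x11}. No two adjacent vertices share a color.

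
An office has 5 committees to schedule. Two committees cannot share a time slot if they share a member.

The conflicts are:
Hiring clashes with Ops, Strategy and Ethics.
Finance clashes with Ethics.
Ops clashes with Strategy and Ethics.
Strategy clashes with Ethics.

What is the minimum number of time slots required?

4

Hiring, Ops, Strategy, Ethics all conflict with each other, so at least 4 time slots are needed.
4 time slots suffice: time slot 1 → {Ethics}; time slot 2 → {Hiring, Finance}; time slot 3 → {Strategy}; time slot 4 → {Ops}. Each listed conflict is separated.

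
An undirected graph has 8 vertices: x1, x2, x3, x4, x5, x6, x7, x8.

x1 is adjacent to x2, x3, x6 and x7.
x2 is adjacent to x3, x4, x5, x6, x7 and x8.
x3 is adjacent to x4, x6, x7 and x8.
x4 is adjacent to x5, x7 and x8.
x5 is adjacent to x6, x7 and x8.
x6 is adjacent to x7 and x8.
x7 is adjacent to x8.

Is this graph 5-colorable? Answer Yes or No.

The chromatic number is 5. x2, x5, x6, x7, x8 are mutually adjacent (a clique of size 5), so at least 5 colors are needed.
5 colors suffice: x1=5, x2=1, x3=4, x4=3, x5=4, x6=3, x7=2, x8=5.
That is already a proper 5-coloring.

Yes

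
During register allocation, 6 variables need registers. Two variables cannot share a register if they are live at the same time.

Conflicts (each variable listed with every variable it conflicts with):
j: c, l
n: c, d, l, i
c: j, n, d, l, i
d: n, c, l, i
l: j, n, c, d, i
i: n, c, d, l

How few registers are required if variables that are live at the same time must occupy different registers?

5

n, c, d, l, i are mutually in conflict, so at least 5 registers are needed.
Using 5 registers: j=3, n=5, c=1, d=3, l=2, i=4. Every pair that conflicts lands in different registers.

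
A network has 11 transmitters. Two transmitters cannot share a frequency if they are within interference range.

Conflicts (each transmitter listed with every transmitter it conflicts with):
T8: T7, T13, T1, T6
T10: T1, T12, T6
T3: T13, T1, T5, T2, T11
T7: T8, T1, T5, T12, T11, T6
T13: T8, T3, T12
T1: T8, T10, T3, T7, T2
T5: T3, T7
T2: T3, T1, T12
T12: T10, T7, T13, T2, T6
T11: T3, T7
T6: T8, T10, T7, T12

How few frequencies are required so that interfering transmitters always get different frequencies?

T3, T1, T2 all conflict with each other, so at least 3 frequencies are needed.
A valid assignment using 3 frequencies: T8=2, T10=1, T3=2, T7=1, T13=1, T1=3, T5=3, T2=1, T12=2, T11=3, T6=3. Every pair that conflicts lands in different frequencies.

3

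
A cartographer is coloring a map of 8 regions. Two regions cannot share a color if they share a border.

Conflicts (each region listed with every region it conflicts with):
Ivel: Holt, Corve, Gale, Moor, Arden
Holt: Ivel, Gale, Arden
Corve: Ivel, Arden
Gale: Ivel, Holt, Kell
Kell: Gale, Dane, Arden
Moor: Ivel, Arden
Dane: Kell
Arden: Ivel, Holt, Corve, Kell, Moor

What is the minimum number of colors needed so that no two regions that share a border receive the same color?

Ivel, Holt, Gale pairwise conflict, so at least 3 colors are needed.
3 colors suffice: Ivel=1, Holt=3, Corve=3, Gale=2, Kell=1, Moor=3, Dane=2, Arden=2. Every pair that conflicts lands in different colors.

3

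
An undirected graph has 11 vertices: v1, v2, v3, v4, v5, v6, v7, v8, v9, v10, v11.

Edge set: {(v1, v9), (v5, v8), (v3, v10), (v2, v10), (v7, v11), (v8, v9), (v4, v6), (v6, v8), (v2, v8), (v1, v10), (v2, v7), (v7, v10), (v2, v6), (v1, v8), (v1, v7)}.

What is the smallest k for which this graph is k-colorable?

3

v1, v8, v9 are mutually adjacent, so at least 3 colors are needed.
3 colors suffice: v1=2, v2=2, v3=1, v4=1, v5=2, v6=3, v7=1, v8=1, v9=3, v10=3, v11=2. No two adjacent vertices share a color.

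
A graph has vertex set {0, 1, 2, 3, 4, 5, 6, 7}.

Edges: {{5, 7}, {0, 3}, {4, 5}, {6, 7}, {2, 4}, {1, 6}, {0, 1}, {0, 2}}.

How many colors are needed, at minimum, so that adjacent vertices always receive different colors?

The cycle 4-2-0-1-6-7-5-4 has odd length 7, so it cannot be 2-colored; at least 3 colors are needed.
3 colors suffice: color red → {0, 4, 7}; color blue → {1, 2, 3, 5}; color green → {6}. No two adjacent vertices share a color.

3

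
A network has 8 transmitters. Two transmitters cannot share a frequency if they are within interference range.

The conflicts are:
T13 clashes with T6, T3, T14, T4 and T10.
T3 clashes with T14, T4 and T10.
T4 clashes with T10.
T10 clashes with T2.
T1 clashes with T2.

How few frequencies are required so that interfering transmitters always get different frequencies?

4

T13, T3, T4, T10 are mutually in conflict, so at least 4 frequencies are needed.
4 frequencies suffice: frequency 1 → {T13, T2}; frequency 2 → {T6, T14, T10, T1}; frequency 3 → {T3}; frequency 4 → {T4}. Every pair that conflicts lands in different frequencies.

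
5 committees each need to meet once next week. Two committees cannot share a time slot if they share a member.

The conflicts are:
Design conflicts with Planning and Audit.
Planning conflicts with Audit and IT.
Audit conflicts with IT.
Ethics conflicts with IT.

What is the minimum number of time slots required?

3

Planning, Audit, IT all conflict with each other, so at least 3 time slots are needed.
Using 3 time slots: Design=2, Planning=1, Audit=3, Ethics=1, IT=2. No two conflicting committees share a time slot.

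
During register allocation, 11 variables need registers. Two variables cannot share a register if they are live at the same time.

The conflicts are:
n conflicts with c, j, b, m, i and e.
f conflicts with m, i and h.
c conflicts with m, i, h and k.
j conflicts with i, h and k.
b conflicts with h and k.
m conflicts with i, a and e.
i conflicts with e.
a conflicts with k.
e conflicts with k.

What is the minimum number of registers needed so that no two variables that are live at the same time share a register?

n, c, m, i are mutually in conflict, so at least 4 registers are needed.
4 registers suffice: n=2, f=2, c=4, j=4, b=3, m=1, i=3, h=1, a=2, e=4, k=1. Every pair that conflicts lands in different registers.

4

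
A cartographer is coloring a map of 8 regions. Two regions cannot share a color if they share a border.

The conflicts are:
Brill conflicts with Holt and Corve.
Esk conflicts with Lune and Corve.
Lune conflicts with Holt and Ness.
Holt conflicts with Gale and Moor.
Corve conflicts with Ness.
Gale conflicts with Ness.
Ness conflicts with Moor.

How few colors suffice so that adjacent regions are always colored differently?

The cycle Corve-Esk-Lune-Holt-Brill-Corve has odd length 5, so it cannot be 2-colored; at least 3 colors are needed.
One proper 3-coloring: Brill=3, Esk=1, Lune=2, Holt=1, Corve=2, Gale=2, Ness=1, Moor=2. Each listed conflict is separated.

3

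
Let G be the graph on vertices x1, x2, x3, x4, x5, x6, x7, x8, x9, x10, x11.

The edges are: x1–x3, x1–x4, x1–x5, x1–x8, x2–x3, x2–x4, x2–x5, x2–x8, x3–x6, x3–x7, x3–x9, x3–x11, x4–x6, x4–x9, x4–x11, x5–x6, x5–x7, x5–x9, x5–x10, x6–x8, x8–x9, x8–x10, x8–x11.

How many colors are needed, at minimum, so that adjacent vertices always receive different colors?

x1 and x5 are adjacent, so at least 2 colors are needed.
2 colors suffice: color 1 → {x3, x4, x5, x8}; color 2 → {x1, x2, x6, x7, x9, x10, x11}. Every edge joins two different colors.

2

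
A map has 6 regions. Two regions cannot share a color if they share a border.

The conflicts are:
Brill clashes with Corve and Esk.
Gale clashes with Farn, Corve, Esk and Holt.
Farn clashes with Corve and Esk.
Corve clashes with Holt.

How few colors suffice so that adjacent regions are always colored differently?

Gale, Corve, Holt pairwise conflict, so at least 3 colors are needed.
A valid assignment using 3 colors: Brill=2, Gale=2, Farn=3, Corve=1, Esk=1, Holt=3. Each listed conflict is separated.

3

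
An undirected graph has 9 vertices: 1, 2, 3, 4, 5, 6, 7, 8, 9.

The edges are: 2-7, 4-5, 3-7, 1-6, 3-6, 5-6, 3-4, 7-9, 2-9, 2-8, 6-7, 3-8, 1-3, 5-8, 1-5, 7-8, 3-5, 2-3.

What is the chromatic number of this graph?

4

2, 3, 7, 8 form a clique, so at least 4 colors are needed.
4 colors suffice: color red → {3, 9}; color blue → {5, 7}; color green → {4, 6, 8}; color yellow → {1, 2}. Every edge joins two different colors.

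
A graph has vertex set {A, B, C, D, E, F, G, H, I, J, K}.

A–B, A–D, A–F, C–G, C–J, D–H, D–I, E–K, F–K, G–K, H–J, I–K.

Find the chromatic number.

3

The cycle K-I-D-A-F-K has odd length 5, so it cannot be 2-colored; at least 3 colors are needed.
One proper 3-coloring: A=2, B=1, C=2, D=1, E=2, F=3, G=3, H=2, I=2, J=1, K=1. No two adjacent vertices share a color.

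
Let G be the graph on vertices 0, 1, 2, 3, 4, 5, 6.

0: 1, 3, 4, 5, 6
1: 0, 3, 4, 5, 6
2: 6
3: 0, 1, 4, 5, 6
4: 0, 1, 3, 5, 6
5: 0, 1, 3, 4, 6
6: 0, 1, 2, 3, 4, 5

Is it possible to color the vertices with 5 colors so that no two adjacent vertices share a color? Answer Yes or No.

0, 1, 3, 4, 5, 6 form a clique, so at least 6 colors are needed.
So 5 colors are not enough.

No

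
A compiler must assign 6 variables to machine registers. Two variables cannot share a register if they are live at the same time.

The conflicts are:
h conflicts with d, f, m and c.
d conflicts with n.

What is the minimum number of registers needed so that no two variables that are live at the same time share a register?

h and m conflict, so at least 2 registers are needed.
2 registers suffice: h=1, d=2, f=2, m=2, n=1, c=2. No two conflicting variables share a register.

2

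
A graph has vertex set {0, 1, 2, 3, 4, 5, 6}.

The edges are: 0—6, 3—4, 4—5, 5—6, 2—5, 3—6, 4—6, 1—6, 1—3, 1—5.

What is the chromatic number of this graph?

1, 3, 6 are mutually adjacent, so at least 3 colors are needed.
3 colors suffice: color red → {2, 6}; color blue → {0, 3, 5}; color green → {1, 4}. Each edge has distinct colors on its endpoints.

3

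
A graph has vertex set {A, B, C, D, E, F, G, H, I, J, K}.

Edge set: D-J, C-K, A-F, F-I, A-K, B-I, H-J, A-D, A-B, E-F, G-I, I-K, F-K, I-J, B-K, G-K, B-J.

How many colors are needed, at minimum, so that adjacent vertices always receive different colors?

A, B, K are mutually adjacent, so at least 3 colors are needed.
3 colors suffice: A=blue, B=green, C=blue, D=green, E=red, F=green, G=green, H=blue, I=blue, J=red, K=red. Each edge has distinct colors on its endpoints.

3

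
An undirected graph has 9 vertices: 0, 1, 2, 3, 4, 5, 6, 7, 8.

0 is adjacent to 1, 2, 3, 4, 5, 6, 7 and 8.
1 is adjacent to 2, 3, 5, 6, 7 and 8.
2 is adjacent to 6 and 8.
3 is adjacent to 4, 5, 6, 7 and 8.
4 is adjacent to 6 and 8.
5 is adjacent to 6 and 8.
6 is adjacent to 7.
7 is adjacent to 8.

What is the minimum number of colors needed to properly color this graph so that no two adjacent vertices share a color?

5

0, 1, 3, 7, 8 are mutually adjacent (a clique of size 5), so at least 5 colors are needed.
5 colors suffice: 0=red, 1=yellow, 2=blue, 3=blue, 4=yellow, 5=purple, 6=green, 7=purple, 8=green. No two adjacent vertices share a color.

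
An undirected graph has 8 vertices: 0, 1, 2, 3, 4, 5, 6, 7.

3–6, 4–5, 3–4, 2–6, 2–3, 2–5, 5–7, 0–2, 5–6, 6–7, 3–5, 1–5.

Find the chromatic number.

4

2, 3, 5, 6 form a clique, so at least 4 colors are needed.
4 colors suffice: color a → {0, 5}; color b → {1, 4, 6}; color c → {3, 7}; color d → {2}. Each edge has distinct colors on its endpoints.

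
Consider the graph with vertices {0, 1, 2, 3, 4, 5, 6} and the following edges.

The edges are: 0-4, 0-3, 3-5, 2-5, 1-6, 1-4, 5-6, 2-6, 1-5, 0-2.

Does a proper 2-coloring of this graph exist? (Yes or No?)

No

1, 5, 6 are pairwise adjacent, so at least 3 colors are needed.
So 2 colors are not enough.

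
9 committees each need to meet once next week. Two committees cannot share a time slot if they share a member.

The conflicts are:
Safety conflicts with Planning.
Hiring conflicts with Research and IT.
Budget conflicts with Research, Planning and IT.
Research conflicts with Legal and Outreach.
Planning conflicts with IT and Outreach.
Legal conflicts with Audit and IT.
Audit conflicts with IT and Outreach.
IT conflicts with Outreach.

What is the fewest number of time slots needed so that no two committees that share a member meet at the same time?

Legal, Audit, IT all conflict with each other, so at least 3 time slots are needed.
3 time slots suffice: time slot 1 → {Safety, Research, IT}; time slot 2 → {Hiring, Budget, Legal, Outreach}; time slot 3 → {Planning, Audit}. No two conflicting committees share a time slot.

3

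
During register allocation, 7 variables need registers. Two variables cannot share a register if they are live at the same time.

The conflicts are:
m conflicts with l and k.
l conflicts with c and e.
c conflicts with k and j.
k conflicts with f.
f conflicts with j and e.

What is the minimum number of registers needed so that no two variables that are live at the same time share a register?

3

The cycle e-f-k-m-l-e has odd length 5, so it cannot be 2-colored; at least 3 registers are needed.
3 registers suffice: register 1 → {l, k, j}; register 2 → {m, c, f}; register 3 → {e}. Each listed conflict is separated.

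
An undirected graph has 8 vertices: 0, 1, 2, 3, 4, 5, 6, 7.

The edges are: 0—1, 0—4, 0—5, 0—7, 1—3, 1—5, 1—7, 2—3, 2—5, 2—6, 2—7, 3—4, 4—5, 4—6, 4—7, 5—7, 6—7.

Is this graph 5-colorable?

Yes

The chromatic number is 4. 0, 4, 5, 7 form a clique, so at least 4 colors are needed.
4 colors suffice: 0=yellow, 1=blue, 2=blue, 3=red, 4=blue, 5=green, 6=green, 7=red.
Since 5 ≥ 4, a proper 5-coloring certainly exists.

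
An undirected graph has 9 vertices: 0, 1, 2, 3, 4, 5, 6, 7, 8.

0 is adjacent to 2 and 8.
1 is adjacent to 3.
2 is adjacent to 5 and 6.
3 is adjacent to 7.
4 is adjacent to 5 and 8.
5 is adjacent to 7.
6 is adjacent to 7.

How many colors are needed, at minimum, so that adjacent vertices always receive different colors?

The cycle 0-8-4-5-2-0 has odd length 5, so it cannot be 2-colored; at least 3 colors are needed.
3 colors suffice: color red → {1, 2, 4, 7}; color blue → {3, 5, 6, 8}; color green → {0}. Every edge joins two different colors.

3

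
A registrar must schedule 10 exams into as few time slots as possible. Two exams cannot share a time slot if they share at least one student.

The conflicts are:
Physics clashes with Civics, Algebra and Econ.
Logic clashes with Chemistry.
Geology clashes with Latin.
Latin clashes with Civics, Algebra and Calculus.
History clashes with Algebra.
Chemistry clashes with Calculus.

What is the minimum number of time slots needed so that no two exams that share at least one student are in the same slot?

2

Physics and Algebra conflict, so at least 2 time slots are needed.
A valid assignment using 2 time slots: Physics=1, Logic=2, Geology=2, Latin=1, Civics=2, History=1, Algebra=2, Chemistry=1, Econ=2, Calculus=2. No two conflicting exams share a time slot.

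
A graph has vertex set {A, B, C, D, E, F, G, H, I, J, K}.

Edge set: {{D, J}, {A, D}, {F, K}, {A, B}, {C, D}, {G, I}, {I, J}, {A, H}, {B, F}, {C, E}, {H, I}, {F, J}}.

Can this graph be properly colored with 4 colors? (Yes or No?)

The chromatic number is 3. The cycle F-J-D-A-B-F has odd length 5, so it cannot be 2-colored; at least 3 colors are needed.
3 colors suffice: color 1 → {D, E, F, I}; color 2 → {A, C, G, J, K}; color 3 → {B, H}.
Since 4 ≥ 3, a proper 4-coloring certainly exists.

Yes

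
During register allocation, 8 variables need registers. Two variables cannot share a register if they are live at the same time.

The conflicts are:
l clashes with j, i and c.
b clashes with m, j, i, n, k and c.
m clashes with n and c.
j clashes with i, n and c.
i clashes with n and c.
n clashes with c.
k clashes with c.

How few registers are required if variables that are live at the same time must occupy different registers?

5

b, j, i, n, c all conflict with each other, so at least 5 registers are needed.
5 registers suffice: register 1 → {c}; register 2 → {l, b}; register 3 → {m, j, k}; register 4 → {i}; register 5 → {n}. Each listed conflict is separated.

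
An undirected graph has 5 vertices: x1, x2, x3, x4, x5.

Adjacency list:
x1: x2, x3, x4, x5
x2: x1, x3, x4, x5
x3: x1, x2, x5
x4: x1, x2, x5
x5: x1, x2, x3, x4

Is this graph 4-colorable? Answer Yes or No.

Yes

The chromatic number is 4. x1, x2, x4, x5 are mutually adjacent (a clique of size 4), so at least 4 colors are needed.
4 colors suffice: color red → {x2}; color blue → {x1}; color green → {x5}; color yellow → {x3, x4}.
That is already a proper 4-coloring.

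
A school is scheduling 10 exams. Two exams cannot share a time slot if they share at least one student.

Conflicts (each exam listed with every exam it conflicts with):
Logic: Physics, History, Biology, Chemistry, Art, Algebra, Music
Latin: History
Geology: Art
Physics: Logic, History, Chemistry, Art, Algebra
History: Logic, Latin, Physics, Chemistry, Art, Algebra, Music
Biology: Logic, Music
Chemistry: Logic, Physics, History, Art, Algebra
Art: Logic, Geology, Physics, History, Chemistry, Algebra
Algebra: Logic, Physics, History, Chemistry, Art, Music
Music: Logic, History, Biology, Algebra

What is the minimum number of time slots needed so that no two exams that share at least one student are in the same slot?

Logic, Physics, History, Chemistry, Art, Algebra pairwise conflict, so at least 6 time slots are needed.
A valid assignment using 6 time slots: Logic=1, Latin=1, Geology=1, Physics=6, History=2, Biology=2, Chemistry=5, Art=3, Algebra=4, Music=3. Each listed conflict is separated.

6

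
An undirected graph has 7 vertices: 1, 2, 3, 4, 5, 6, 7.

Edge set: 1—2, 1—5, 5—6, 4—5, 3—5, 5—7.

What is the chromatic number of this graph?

5 and 6 are adjacent, so at least 2 colors are needed.
2 colors suffice: color red → {2, 5}; color blue → {1, 3, 4, 6, 7}. Every edge joins two different colors.

2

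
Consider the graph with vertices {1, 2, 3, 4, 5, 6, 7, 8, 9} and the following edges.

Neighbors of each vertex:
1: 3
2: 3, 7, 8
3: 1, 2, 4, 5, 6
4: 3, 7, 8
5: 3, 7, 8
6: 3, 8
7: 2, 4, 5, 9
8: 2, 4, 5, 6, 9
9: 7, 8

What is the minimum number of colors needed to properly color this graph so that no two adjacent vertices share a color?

7 and 9 are adjacent, so at least 2 colors are needed.
2 colors suffice: color red → {3, 7, 8}; color blue → {1, 2, 4, 5, 6, 9}. Every edge joins two different colors.

2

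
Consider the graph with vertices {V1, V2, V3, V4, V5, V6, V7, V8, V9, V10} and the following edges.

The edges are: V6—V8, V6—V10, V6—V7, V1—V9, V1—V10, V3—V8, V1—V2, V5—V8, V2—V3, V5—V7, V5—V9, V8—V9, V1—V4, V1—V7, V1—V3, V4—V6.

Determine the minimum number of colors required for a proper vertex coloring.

3

V1, V2, V3 form a triangle, so at least 3 colors are needed.
A valid assignment using 3 colors: V1=R, V2=B, V3=G, V4=B, V5=R, V6=R, V7=B, V8=B, V9=G, V10=B. Every edge joins two different colors.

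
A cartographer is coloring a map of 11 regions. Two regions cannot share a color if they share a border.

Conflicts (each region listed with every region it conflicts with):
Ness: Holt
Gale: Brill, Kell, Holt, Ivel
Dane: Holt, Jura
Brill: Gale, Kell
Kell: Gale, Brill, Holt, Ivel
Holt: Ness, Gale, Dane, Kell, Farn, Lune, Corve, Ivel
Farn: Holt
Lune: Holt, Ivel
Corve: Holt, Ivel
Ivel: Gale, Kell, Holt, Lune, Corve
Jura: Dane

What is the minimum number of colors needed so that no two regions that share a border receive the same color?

Gale, Kell, Holt, Ivel all conflict with each other, so at least 4 colors are needed.
One proper 4-coloring: Ness=2, Gale=3, Dane=2, Brill=1, Kell=4, Holt=1, Farn=2, Lune=3, Corve=3, Ivel=2, Jura=1. No two conflicting regions share a color.

4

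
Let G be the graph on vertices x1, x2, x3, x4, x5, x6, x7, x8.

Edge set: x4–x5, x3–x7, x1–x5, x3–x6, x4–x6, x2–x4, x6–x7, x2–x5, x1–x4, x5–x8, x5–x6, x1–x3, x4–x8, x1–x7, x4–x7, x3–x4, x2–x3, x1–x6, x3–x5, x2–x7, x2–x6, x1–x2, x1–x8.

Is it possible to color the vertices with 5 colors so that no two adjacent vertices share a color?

No

x1, x2, x3, x4, x6, x7 are pairwise adjacent (a clique of size 6), so at least 6 colors are needed.
So 5 colors are not enough.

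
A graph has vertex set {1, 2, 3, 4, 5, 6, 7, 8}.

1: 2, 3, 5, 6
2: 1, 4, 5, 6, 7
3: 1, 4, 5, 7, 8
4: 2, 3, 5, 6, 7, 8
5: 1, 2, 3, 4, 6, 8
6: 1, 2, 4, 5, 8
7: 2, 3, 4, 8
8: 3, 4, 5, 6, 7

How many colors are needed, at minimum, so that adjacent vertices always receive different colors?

2, 4, 5, 6 are mutually adjacent (a clique of size 4), so at least 4 colors are needed.
4 colors suffice: 1=red, 2=yellow, 3=green, 4=red, 5=blue, 6=green, 7=blue, 8=yellow. Each edge has distinct colors on its endpoints.

4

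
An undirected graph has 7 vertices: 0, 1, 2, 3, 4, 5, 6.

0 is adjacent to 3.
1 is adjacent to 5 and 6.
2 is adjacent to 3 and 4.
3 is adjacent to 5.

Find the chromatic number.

2

2 and 3 are adjacent, so at least 2 colors are needed.
2 colors suffice: color a → {1, 3, 4}; color b → {0, 2, 5, 6}. No two adjacent vertices share a color.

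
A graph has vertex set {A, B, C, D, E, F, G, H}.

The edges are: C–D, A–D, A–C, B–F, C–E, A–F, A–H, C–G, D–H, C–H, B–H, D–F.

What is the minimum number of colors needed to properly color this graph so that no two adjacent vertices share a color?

4

A, C, D, H are mutually adjacent (a clique of size 4), so at least 4 colors are needed.
4 colors suffice: A=3, B=3, C=1, D=4, E=2, F=1, G=2, H=2. Every edge joins two different colors.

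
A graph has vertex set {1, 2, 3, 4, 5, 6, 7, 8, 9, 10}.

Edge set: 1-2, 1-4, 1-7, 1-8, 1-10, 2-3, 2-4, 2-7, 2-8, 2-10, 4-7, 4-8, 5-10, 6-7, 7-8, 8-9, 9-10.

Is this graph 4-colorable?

No

1, 2, 4, 7, 8 are pairwise adjacent (a clique of size 5), so at least 5 colors are needed.
So 4 colors are not enough.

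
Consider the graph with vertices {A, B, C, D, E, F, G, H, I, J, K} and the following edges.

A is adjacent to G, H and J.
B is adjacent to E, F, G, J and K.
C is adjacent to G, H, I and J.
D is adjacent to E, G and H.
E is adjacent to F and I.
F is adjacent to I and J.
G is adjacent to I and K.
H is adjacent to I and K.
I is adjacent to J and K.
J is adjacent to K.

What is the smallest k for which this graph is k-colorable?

E, F, I are pairwise adjacent, so at least 3 colors are needed.
3 colors suffice: color red → {A, B, D, I}; color blue → {E, G, H, J}; color green → {C, F, K}. Each edge has distinct colors on its endpoints.

3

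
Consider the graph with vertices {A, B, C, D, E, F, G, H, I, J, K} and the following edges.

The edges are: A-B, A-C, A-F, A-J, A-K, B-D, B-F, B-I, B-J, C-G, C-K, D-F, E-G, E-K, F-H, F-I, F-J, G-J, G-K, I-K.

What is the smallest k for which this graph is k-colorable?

A, B, F, J form a clique, so at least 4 colors are needed.
One proper 4-coloring: A=2, B=3, C=3, D=2, E=3, F=1, G=2, H=2, I=2, J=4, K=1. Each edge has distinct colors on its endpoints.

4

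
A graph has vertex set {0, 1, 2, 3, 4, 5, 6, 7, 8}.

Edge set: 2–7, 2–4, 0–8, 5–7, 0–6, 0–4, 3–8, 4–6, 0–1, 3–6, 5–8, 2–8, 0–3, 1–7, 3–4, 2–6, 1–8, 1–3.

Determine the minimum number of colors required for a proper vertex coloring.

0, 1, 3, 8 are pairwise adjacent (a clique of size 4), so at least 4 colors are needed.
A valid assignment using 4 colors: 0=b, 1=d, 2=a, 3=a, 4=d, 5=a, 6=c, 7=b, 8=c. Each edge has distinct colors on its endpoints.

4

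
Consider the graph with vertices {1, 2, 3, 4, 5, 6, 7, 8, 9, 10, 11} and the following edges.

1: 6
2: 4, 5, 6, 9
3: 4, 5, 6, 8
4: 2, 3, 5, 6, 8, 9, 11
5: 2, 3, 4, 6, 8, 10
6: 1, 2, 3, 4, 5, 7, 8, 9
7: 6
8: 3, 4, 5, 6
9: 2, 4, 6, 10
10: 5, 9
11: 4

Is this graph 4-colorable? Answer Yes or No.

3, 4, 5, 6, 8 form a clique, so at least 5 colors are needed.
So 4 colors are not enough.

No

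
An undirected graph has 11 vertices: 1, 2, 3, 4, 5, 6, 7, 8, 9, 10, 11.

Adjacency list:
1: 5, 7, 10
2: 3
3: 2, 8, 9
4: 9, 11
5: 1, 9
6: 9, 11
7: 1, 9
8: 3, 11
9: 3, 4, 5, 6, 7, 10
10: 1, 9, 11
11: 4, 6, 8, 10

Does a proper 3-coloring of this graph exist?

Yes

The chromatic number is 3. The cycle 8-11-4-9-3-8 has odd length 5, so it cannot be 2-colored; at least 3 colors are needed.
3 colors suffice: color red → {1, 2, 9, 11}; color blue → {3, 4, 5, 6, 7, 10}; color green → {8}.
That is already a proper 3-coloring.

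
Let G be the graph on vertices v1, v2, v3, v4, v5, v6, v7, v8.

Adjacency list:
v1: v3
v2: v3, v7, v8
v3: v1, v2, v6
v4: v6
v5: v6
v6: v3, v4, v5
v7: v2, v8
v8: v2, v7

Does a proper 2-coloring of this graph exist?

v2, v7, v8 are mutually adjacent, so at least 3 colors are needed.
So 2 colors are not enough.

No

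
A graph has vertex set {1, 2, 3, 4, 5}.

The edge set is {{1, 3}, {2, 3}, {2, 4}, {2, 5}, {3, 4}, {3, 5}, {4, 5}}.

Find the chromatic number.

4

2, 3, 4, 5 are mutually adjacent (a clique of size 4), so at least 4 colors are needed.
4 colors suffice: color red → {3}; color blue → {1, 2}; color green → {4}; color yellow → {5}. Every edge joins two different colors.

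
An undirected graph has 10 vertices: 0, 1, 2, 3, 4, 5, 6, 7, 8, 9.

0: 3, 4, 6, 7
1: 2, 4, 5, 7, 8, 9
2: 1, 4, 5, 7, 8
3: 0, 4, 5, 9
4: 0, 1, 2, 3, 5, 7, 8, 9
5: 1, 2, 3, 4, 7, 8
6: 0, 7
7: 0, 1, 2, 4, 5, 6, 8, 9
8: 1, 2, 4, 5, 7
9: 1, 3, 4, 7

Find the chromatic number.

6

1, 2, 4, 5, 7, 8 are mutually adjacent (a clique of size 6), so at least 6 colors are needed.
6 colors suffice: color a → {4, 6}; color b → {3, 7}; color c → {0, 1}; color d → {5, 9}; color e → {8}; color f → {2}. Each edge has distinct colors on its endpoints.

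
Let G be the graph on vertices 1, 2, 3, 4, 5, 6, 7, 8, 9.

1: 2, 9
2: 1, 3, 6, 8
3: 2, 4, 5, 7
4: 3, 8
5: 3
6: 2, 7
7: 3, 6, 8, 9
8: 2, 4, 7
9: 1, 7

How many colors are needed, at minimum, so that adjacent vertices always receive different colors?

The cycle 2-8-7-9-1-2 has odd length 5, so it cannot be 2-colored; at least 3 colors are needed.
3 colors suffice: 1=green, 2=red, 3=blue, 4=red, 5=red, 6=blue, 7=red, 8=blue, 9=blue. Each edge has distinct colors on its endpoints.

3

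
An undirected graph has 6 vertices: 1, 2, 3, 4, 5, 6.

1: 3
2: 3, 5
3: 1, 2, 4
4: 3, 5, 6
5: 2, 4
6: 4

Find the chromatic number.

2

4 and 5 are adjacent, so at least 2 colors are needed.
2 colors suffice: color a → {3, 5, 6}; color b → {1, 2, 4}. Every edge joins two different colors.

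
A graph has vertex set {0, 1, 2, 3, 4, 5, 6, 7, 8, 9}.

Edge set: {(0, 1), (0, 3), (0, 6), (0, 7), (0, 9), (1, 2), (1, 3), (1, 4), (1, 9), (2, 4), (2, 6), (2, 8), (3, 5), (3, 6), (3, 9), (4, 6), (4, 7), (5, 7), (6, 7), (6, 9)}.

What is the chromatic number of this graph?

4

0, 3, 6, 9 form a clique, so at least 4 colors are needed.
A valid assignment using 4 colors: 0=c, 1=a, 2=c, 3=b, 4=b, 5=a, 6=a, 7=d, 8=a, 9=d. No two adjacent vertices share a color.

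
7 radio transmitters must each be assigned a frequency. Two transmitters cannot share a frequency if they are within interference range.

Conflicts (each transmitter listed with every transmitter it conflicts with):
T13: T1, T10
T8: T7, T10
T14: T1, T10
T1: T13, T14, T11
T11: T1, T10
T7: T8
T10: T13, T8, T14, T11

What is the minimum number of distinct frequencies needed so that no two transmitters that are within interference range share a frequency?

2

T14 and T1 conflict, so at least 2 frequencies are needed.
A valid assignment using 2 frequencies: T13=2, T8=2, T14=2, T1=1, T11=2, T7=1, T10=1. No two conflicting transmitters share a frequency.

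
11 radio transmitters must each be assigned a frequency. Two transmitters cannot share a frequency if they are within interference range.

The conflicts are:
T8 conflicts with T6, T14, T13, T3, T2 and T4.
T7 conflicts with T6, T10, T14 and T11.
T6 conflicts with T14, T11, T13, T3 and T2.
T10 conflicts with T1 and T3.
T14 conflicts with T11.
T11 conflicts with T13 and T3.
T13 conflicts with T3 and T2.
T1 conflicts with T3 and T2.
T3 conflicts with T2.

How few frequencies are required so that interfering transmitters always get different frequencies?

5

T8, T6, T13, T3, T2 all conflict with each other, so at least 5 frequencies are needed.
5 frequencies suffice: frequency 1 → {T6, T1, T4}; frequency 2 → {T7, T3}; frequency 3 → {T8, T10, T11}; frequency 4 → {T14, T2}; frequency 5 → {T13}. Every pair that conflicts lands in different frequencies.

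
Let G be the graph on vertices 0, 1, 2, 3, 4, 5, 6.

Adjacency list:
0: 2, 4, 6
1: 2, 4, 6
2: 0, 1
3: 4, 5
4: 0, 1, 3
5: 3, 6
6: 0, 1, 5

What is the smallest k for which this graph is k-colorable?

3

The cycle 4-3-5-6-1-4 has odd length 5, so it cannot be 2-colored; at least 3 colors are needed.
A valid assignment using 3 colors: 0=red, 1=red, 2=blue, 3=green, 4=blue, 5=red, 6=blue. Every edge joins two different colors.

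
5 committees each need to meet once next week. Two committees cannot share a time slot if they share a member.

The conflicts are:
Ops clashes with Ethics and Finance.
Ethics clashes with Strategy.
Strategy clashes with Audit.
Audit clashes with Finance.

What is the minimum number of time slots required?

The cycle Ethics-Ops-Finance-Audit-Strategy-Ethics has odd length 5, so it cannot be 2-colored; at least 3 time slots are needed.
3 time slots suffice: time slot 1 → {Ethics, Finance}; time slot 2 → {Ops, Strategy}; time slot 3 → {Audit}. Every pair that conflicts lands in different time slots.

3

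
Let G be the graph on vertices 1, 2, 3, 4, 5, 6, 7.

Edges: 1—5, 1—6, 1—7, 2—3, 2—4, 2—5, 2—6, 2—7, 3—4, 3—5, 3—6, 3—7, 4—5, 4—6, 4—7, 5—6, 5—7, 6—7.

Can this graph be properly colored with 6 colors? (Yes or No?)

Yes

The chromatic number is 6. 2, 3, 4, 5, 6, 7 are mutually adjacent (a clique of size 6), so at least 6 colors are needed.
6 colors suffice: color red → {5}; color blue → {7}; color green → {6}; color yellow → {1, 2}; color purple → {3}; color orange → {4}.
That is already a proper 6-coloring.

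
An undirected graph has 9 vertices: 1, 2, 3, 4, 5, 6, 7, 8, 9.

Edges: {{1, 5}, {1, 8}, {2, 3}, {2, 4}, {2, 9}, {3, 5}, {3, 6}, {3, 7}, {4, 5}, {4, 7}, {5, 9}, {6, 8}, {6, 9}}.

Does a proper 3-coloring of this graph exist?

Yes

The chromatic number is 3. The cycle 1-8-6-9-5-1 has odd length 5, so it cannot be 2-colored; at least 3 colors are needed.
A valid assignment using 3 colors: 1=a, 2=b, 3=a, 4=a, 5=b, 6=b, 7=b, 8=c, 9=a.
That is already a proper 3-coloring.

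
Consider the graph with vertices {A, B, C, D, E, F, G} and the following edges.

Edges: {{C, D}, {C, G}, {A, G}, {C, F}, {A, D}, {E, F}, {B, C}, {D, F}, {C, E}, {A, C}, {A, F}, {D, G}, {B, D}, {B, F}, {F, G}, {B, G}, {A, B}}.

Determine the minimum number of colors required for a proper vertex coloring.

A, B, C, D, F, G are pairwise adjacent (a clique of size 6), so at least 6 colors are needed.
6 colors suffice: color 1 → {F}; color 2 → {C}; color 3 → {B, E}; color 4 → {D}; color 5 → {A}; color 6 → {G}. No two adjacent vertices share a color.

6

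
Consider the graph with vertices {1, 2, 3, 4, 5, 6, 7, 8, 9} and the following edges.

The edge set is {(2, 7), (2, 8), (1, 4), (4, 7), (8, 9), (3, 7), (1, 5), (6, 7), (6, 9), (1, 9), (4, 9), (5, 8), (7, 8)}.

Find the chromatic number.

3

2, 7, 8 form a triangle, so at least 3 colors are needed.
A valid assignment using 3 colors: 1=b, 2=c, 3=b, 4=c, 5=a, 6=b, 7=a, 8=b, 9=a. No two adjacent vertices share a color.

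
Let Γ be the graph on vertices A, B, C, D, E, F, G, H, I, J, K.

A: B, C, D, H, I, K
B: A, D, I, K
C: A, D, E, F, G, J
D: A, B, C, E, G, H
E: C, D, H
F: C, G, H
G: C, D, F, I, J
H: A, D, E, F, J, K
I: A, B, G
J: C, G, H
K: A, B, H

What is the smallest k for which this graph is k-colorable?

A, B, K form a triangle, so at least 3 colors are needed.
3 colors suffice: A=2, B=1, C=1, D=3, E=2, F=3, G=2, H=1, I=3, J=3, K=3. Each edge has distinct colors on its endpoints.

3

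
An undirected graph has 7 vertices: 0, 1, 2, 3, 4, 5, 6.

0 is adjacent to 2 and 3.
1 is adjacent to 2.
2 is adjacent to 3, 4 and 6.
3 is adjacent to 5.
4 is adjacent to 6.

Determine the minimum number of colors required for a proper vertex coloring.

3

2, 4, 6 are mutually adjacent, so at least 3 colors are needed.
3 colors suffice: color red → {2, 5}; color blue → {1, 3, 6}; color green → {0, 4}. Each edge has distinct colors on its endpoints.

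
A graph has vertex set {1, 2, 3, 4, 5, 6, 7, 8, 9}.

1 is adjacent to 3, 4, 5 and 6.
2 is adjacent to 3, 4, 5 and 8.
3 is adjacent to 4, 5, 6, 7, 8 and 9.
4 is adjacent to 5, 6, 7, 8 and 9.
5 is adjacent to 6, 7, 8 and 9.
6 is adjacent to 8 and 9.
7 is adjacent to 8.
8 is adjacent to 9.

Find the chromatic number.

6

3, 4, 5, 6, 8, 9 are mutually adjacent (a clique of size 6), so at least 6 colors are needed.
6 colors suffice: 1=d, 2=e, 3=c, 4=b, 5=a, 6=e, 7=e, 8=d, 9=f. Every edge joins two different colors.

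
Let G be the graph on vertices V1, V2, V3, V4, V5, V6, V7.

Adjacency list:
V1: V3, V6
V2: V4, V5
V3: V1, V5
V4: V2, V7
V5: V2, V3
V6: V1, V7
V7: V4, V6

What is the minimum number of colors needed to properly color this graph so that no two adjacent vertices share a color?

The cycle V2-V5-V3-V1-V6-V7-V4-V2 has odd length 7, so it cannot be 2-colored; at least 3 colors are needed.
One proper 3-coloring: V1=red, V2=red, V3=green, V4=blue, V5=blue, V6=blue, V7=red. Every edge joins two different colors.

3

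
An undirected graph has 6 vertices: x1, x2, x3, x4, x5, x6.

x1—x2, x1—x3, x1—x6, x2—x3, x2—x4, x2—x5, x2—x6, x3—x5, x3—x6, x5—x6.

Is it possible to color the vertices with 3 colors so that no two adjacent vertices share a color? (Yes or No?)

No

x1, x2, x3, x6 are mutually adjacent (a clique of size 4), so at least 4 colors are needed.
So 3 colors are not enough.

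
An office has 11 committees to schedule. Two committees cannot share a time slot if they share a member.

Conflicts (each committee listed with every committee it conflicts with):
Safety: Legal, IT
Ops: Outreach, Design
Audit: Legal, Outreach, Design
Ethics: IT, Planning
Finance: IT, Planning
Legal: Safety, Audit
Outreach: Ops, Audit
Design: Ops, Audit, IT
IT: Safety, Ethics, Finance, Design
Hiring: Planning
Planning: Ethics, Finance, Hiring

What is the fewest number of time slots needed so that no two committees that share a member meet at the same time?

The cycle IT-Safety-Legal-Audit-Design-IT has odd length 5, so it cannot be 2-colored; at least 3 time slots are needed.
3 time slots suffice: Safety=3, Ops=1, Audit=1, Ethics=2, Finance=2, Legal=2, Outreach=2, Design=2, IT=1, Hiring=2, Planning=1. Every pair that conflicts lands in different time slots.

3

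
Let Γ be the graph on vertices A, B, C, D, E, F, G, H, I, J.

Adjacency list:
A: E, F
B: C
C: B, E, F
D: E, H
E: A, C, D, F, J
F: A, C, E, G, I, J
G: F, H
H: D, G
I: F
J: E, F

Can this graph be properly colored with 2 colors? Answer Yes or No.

C, E, F form a triangle, so at least 3 colors are needed.
So 2 colors are not enough.

No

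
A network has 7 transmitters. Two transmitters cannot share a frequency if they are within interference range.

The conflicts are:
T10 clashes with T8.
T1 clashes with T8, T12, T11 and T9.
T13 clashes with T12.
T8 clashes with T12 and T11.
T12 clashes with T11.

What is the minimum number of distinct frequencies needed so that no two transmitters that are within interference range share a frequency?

T1, T8, T12, T11 pairwise conflict, so at least 4 frequencies are needed.
A valid assignment using 4 frequencies: T10=1, T1=3, T13=2, T8=2, T12=1, T11=4, T9=1. Each listed conflict is separated.

4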